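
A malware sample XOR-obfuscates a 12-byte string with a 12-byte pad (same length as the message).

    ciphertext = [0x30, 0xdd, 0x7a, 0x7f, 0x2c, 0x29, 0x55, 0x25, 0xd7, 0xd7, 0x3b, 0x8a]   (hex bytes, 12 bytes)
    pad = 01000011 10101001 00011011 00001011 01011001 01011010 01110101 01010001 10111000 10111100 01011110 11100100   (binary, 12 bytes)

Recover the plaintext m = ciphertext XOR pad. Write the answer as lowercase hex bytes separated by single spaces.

73 74 61 74 75 73 20 74 6f 6b 65 6e

XOR is its own inverse, so applying the key byte-wise gives the result directly.
30 ^ 43 = 73
dd ^ a9 = 74
7a ^ 1b = 61
7f ^ 0b = 74
2c ^ 59 = 75
29 ^ 5a = 73
55 ^ 75 = 20
25 ^ 51 = 74
d7 ^ b8 = 6f
d7 ^ bc = 6b
3b ^ 5e = 65
8a ^ e4 = 6e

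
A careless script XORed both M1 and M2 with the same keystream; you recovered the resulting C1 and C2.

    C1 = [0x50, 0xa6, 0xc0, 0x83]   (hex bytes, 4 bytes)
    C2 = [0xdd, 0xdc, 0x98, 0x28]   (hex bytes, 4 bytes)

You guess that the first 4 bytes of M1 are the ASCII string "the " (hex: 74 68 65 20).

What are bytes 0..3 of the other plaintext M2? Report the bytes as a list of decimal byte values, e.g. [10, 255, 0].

First, C1 ⊕ C2 = (M1 ⊕ K) ⊕ (M2 ⊕ K) = M1 ⊕ M2, so the key drops out. Then M2 = (M1 ⊕ M2) ⊕ M1 over the first 4 bytes.
byte 0: (50 ^ dd) ^ 74 = 8d ^ 74 = f9
byte 1: (a6 ^ dc) ^ 68 = 7a ^ 68 = 12
byte 2: (c0 ^ 98) ^ 65 = 58 ^ 65 = 3d
byte 3: (83 ^ 28) ^ 20 = ab ^ 20 = 8b

[249, 18, 61, 139]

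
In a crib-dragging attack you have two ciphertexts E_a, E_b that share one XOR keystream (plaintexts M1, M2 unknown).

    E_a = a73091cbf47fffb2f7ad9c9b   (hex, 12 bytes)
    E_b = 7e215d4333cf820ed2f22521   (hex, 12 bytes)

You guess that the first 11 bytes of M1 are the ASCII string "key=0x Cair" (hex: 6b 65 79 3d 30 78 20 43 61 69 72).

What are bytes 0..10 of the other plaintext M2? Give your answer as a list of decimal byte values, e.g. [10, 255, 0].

[178, 116, 181, 181, 247, 200, 93, 255, 68, 54, 203]

First, E_a ⊕ E_b = (M1 ⊕ K) ⊕ (M2 ⊕ K) = M1 ⊕ M2, so the key drops out. Then M2 = (M1 ⊕ M2) ⊕ M1 over the first 11 bytes.
byte 0: (a7 XOR 7e) XOR 6b = d9 XOR 6b = b2
byte 1: (30 XOR 21) XOR 65 = 11 XOR 65 = 74
byte 2: (91 XOR 5d) XOR 79 = cc XOR 79 = b5
byte 3: (cb XOR 43) XOR 3d = 88 XOR 3d = b5
byte 4: (f4 XOR 33) XOR 30 = c7 XOR 30 = f7
byte 5: (7f XOR cf) XOR 78 = b0 XOR 78 = c8
byte 6: (ff XOR 82) XOR 20 = 7d XOR 20 = 5d
byte 7: (b2 XOR 0e) XOR 43 = bc XOR 43 = ff
byte 8: (f7 XOR d2) XOR 61 = 25 XOR 61 = 44
byte 9: (ad XOR f2) XOR 69 = 5f XOR 69 = 36
byte 10: (9c XOR 25) XOR 72 = b9 XOR 72 = cb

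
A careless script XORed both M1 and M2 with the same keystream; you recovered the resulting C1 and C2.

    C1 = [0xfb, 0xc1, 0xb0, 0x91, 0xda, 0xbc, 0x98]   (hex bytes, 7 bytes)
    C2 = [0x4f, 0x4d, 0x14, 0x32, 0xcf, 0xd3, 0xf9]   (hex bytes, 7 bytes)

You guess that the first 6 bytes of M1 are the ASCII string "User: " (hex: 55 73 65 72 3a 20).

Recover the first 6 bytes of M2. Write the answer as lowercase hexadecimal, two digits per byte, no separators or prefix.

e1ffc1d12f4f

First, C1 ⊕ C2 = (M1 ⊕ K) ⊕ (M2 ⊕ K) = M1 ⊕ M2, so the key drops out. Then M2 = (M1 ⊕ M2) ⊕ M1 over the first 6 bytes.
byte 0: (fb xor 4f) xor 55 = b4 xor 55 = e1
byte 1: (c1 xor 4d) xor 73 = 8c xor 73 = ff
byte 2: (b0 xor 14) xor 65 = a4 xor 65 = c1
byte 3: (91 xor 32) xor 72 = a3 xor 72 = d1
byte 4: (da xor cf) xor 3a = 15 xor 3a = 2f
byte 5: (bc xor d3) xor 20 = 6f xor 20 = 4f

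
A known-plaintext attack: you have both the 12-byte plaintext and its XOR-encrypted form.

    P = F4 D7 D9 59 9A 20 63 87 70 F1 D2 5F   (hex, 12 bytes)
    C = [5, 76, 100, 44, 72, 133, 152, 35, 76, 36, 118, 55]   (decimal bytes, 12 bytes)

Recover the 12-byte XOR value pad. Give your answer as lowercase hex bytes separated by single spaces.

Since C = P ⊕ pad, XORing both sides with P gives pad = P ⊕ C.
f4 xor 05 = f1
d7 xor 4c = 9b
d9 xor 64 = bd
59 xor 2c = 75
9a xor 48 = d2
20 xor 85 = a5
63 xor 98 = fb
87 xor 23 = a4
70 xor 4c = 3c
f1 xor 24 = d5
d2 xor 76 = a4
5f xor 37 = 68

f1 9b bd 75 d2 a5 fb a4 3c d5 a4 68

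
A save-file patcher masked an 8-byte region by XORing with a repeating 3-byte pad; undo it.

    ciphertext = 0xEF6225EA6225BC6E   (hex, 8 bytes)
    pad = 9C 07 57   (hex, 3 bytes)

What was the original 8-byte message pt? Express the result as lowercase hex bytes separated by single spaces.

73 65 72 76 65 72 20 69

The 3-byte key repeats, so the effective keystream is 9c 07 57 9c 07 57 9c 07.
byte 0: 239 ^ 156 = 115
byte 1:  98 ^   7 = 101
byte 2:  37 ^  87 = 114
byte 3: 234 ^ 156 = 118
byte 4:  98 ^   7 = 101
byte 5:  37 ^  87 = 114
byte 6: 188 ^ 156 =  32
byte 7: 110 ^   7 = 105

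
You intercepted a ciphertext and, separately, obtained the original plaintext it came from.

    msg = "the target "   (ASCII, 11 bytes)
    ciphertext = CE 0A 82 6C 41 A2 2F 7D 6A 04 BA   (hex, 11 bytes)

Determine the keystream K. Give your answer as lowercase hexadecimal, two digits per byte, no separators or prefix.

ba62e74c35c35d1a0f709a

Since ciphertext = msg ⊕ K, XORing both sides with msg gives K = msg ⊕ ciphertext.
116 xor 206 = 186
104 xor  10 =  98
101 xor 130 = 231
 32 xor 108 =  76
116 xor  65 =  53
 97 xor 162 = 195
114 xor  47 =  93
103 xor 125 =  26
101 xor 106 =  15
116 xor   4 = 112
 32 xor 186 = 154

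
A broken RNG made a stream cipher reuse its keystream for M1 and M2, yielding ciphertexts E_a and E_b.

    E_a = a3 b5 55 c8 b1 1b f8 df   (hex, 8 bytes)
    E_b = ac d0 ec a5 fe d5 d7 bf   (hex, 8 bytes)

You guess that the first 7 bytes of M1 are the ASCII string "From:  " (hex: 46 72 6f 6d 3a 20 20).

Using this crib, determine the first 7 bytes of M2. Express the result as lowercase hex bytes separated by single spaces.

First, E_a ⊕ E_b = (M1 ⊕ K) ⊕ (M2 ⊕ K) = M1 ⊕ M2, so the key drops out. Then M2 = (M1 ⊕ M2) ⊕ M1 over the first 7 bytes.
byte 0: (a3 ^ ac) ^ 46 = 0f ^ 46 = 49
byte 1: (b5 ^ d0) ^ 72 = 65 ^ 72 = 17
byte 2: (55 ^ ec) ^ 6f = b9 ^ 6f = d6
byte 3: (c8 ^ a5) ^ 6d = 6d ^ 6d = 00
byte 4: (b1 ^ fe) ^ 3a = 4f ^ 3a = 75
byte 5: (1b ^ d5) ^ 20 = ce ^ 20 = ee
byte 6: (f8 ^ d7) ^ 20 = 2f ^ 20 = 0f

49 17 d6 00 75 ee 0f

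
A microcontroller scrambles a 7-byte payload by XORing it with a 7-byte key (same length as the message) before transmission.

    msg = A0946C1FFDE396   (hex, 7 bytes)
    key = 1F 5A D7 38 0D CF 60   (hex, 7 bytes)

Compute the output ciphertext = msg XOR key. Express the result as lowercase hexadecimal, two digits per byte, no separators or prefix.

XOR is its own inverse, so applying the key byte-wise gives the result directly.
a0 xor 1f = bf
94 xor 5a = ce
6c xor d7 = bb
1f xor 38 = 27
fd xor 0d = f0
e3 xor cf = 2c
96 xor 60 = f6

bfcebb27f02cf6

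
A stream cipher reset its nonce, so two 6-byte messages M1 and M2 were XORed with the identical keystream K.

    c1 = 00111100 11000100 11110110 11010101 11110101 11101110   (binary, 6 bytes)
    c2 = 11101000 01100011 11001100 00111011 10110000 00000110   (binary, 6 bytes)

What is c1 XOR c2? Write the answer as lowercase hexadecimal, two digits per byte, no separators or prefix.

d4a73aee45e8

c1 ⊕ c2 = (M1 ⊕ K) ⊕ (M2 ⊕ K) = M1 ⊕ M2 — the shared key cancels under XOR.
byte 0: 3c xor e8 = d4
byte 1: c4 xor 63 = a7
byte 2: f6 xor cc = 3a
byte 3: d5 xor 3b = ee
byte 4: f5 xor b0 = 45
byte 5: ee xor 06 = e8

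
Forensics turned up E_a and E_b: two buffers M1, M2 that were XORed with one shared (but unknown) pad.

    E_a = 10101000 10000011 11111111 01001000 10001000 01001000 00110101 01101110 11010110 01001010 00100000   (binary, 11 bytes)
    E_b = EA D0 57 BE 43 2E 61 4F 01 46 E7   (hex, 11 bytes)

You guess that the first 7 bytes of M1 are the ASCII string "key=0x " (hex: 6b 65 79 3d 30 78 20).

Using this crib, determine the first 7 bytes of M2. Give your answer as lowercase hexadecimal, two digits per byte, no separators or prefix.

First, E_a ⊕ E_b = (M1 ⊕ K) ⊕ (M2 ⊕ K) = M1 ⊕ M2, so the key drops out. Then M2 = (M1 ⊕ M2) ⊕ M1 over the first 7 bytes.
byte 0: (a8 ^ ea) ^ 6b = 42 ^ 6b = 29
byte 1: (83 ^ d0) ^ 65 = 53 ^ 65 = 36
byte 2: (ff ^ 57) ^ 79 = a8 ^ 79 = d1
byte 3: (48 ^ be) ^ 3d = f6 ^ 3d = cb
byte 4: (88 ^ 43) ^ 30 = cb ^ 30 = fb
byte 5: (48 ^ 2e) ^ 78 = 66 ^ 78 = 1e
byte 6: (35 ^ 61) ^ 20 = 54 ^ 20 = 74

2936d1cbfb1e74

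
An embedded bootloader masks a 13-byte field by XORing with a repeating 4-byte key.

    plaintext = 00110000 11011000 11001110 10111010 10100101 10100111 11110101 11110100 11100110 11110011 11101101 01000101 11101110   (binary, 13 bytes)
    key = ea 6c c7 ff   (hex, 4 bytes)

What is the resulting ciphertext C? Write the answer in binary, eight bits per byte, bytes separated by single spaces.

The 4-byte key repeats, so the effective keystream is ea 6c c7 ff ea 6c c7 ff ea 6c c7 ff ea.
byte 0: 00110000 XOR 11101010 = 11011010
byte 1: 11011000 XOR 01101100 = 10110100
byte 2: 11001110 XOR 11000111 = 00001001
byte 3: 10111010 XOR 11111111 = 01000101
byte 4: 10100101 XOR 11101010 = 01001111
byte 5: 10100111 XOR 01101100 = 11001011
byte 6: 11110101 XOR 11000111 = 00110010
byte 7: 11110100 XOR 11111111 = 00001011
byte 8: 11100110 XOR 11101010 = 00001100
byte 9: 11110011 XOR 01101100 = 10011111
byte 10: 11101101 XOR 11000111 = 00101010
byte 11: 01000101 XOR 11111111 = 10111010
byte 12: 11101110 XOR 11101010 = 00000100

11011010 10110100 00001001 01000101 01001111 11001011 00110010 00001011 00001100 10011111 00101010 10111010 00000100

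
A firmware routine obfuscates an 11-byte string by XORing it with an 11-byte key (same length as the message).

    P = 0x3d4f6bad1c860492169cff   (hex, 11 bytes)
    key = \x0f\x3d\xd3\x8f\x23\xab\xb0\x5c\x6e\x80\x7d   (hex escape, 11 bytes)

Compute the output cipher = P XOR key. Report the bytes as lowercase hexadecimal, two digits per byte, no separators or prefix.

3272b8223f2db4ce781c82

XOR is its own inverse, so applying the key byte-wise gives the result directly.
 61 XOR  15 =  50
 79 XOR  61 = 114
107 XOR 211 = 184
173 XOR 143 =  34
 28 XOR  35 =  63
134 XOR 171 =  45
  4 XOR 176 = 180
146 XOR  92 = 206
 22 XOR 110 = 120
156 XOR 128 =  28
255 XOR 125 = 130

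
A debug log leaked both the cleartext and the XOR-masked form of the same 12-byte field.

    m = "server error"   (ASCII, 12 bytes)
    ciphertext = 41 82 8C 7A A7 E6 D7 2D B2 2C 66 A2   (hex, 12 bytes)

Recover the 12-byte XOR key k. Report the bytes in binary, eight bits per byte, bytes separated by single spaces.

Since ciphertext = m ⊕ k, XORing both sides with m gives k = m ⊕ ciphertext.
115 XOR  65 =  50
101 XOR 130 = 231
114 XOR 140 = 254
118 XOR 122 =  12
101 XOR 167 = 194
114 XOR 230 = 148
 32 XOR 215 = 247
101 XOR  45 =  72
114 XOR 178 = 192
114 XOR  44 =  94
111 XOR 102 =   9
114 XOR 162 = 208

00110010 11100111 11111110 00001100 11000010 10010100 11110111 01001000 11000000 01011110 00001001 11010000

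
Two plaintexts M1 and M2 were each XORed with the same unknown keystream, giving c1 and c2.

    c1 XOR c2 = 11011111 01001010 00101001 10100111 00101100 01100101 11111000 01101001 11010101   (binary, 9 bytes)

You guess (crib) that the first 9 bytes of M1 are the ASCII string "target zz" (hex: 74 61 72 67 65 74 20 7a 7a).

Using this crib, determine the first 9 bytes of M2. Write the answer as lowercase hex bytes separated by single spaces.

ab 2b 5b c0 49 11 d8 13 af

Since c1 ⊕ c2 = M1 ⊕ M2, XORing with the guessed M1 bytes yields the corresponding M2 bytes: M2 = (c1 ⊕ c2) ⊕ M1.
11011111 XOR 01110100 = 10101011
01001010 XOR 01100001 = 00101011
00101001 XOR 01110010 = 01011011
10100111 XOR 01100111 = 11000000
00101100 XOR 01100101 = 01001001
01100101 XOR 01110100 = 00010001
11111000 XOR 00100000 = 11011000
01101001 XOR 01111010 = 00010011
11010101 XOR 01111010 = 10101111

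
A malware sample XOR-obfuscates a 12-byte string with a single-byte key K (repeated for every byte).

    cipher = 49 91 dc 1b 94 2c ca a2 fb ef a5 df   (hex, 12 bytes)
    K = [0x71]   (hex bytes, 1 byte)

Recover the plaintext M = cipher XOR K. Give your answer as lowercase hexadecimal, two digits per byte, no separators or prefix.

38e0ad6ae55dbbd38a9ed4ae

The 1-byte key repeats, so the effective keystream is 71 71 71 71 71 71 71 71 71 71 71 71.
byte 0: 49 ^ 71 = 38
byte 1: 91 ^ 71 = e0
byte 2: dc ^ 71 = ad
byte 3: 1b ^ 71 = 6a
byte 4: 94 ^ 71 = e5
byte 5: 2c ^ 71 = 5d
byte 6: ca ^ 71 = bb
byte 7: a2 ^ 71 = d3
byte 8: fb ^ 71 = 8a
byte 9: ef ^ 71 = 9e
byte 10: a5 ^ 71 = d4
byte 11: df ^ 71 = ae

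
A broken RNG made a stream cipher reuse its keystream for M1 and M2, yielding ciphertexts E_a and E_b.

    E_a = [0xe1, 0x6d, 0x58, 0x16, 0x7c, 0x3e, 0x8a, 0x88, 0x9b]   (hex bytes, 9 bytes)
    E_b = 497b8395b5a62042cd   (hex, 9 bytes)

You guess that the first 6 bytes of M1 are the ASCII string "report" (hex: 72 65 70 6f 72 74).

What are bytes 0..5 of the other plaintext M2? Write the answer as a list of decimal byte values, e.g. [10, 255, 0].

[218, 115, 171, 236, 187, 236]

First, E_a ⊕ E_b = (M1 ⊕ K) ⊕ (M2 ⊕ K) = M1 ⊕ M2, so the key drops out. Then M2 = (M1 ⊕ M2) ⊕ M1 over the first 6 bytes.
byte 0: (e1 XOR 49) XOR 72 = a8 XOR 72 = da
byte 1: (6d XOR 7b) XOR 65 = 16 XOR 65 = 73
byte 2: (58 XOR 83) XOR 70 = db XOR 70 = ab
byte 3: (16 XOR 95) XOR 6f = 83 XOR 6f = ec
byte 4: (7c XOR b5) XOR 72 = c9 XOR 72 = bb
byte 5: (3e XOR a6) XOR 74 = 98 XOR 74 = ec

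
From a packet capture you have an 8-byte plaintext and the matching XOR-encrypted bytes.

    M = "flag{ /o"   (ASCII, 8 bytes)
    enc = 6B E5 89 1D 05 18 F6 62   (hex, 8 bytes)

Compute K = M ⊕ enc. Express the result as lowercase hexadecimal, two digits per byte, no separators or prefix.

0d89e87a7e38d90d

Since enc = M ⊕ K, XORing both sides with M gives K = M ⊕ enc.
byte 0: 66 ^ 6b = 0d
byte 1: 6c ^ e5 = 89
byte 2: 61 ^ 89 = e8
byte 3: 67 ^ 1d = 7a
byte 4: 7b ^ 05 = 7e
byte 5: 20 ^ 18 = 38
byte 6: 2f ^ f6 = d9
byte 7: 6f ^ 62 = 0d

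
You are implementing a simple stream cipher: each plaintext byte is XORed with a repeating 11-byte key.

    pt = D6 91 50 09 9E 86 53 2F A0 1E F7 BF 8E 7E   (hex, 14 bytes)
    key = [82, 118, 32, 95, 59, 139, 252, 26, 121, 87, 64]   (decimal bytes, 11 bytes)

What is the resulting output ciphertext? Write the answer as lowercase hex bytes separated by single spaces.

The 11-byte key repeats, so the effective keystream is 52 76 20 5f 3b 8b fc 1a 79 57 40 52 76 20.
byte 0: d6 xor 52 = 84
byte 1: 91 xor 76 = e7
byte 2: 50 xor 20 = 70
byte 3: 09 xor 5f = 56
byte 4: 9e xor 3b = a5
byte 5: 86 xor 8b = 0d
byte 6: 53 xor fc = af
byte 7: 2f xor 1a = 35
byte 8: a0 xor 79 = d9
byte 9: 1e xor 57 = 49
byte 10: f7 xor 40 = b7
byte 11: bf xor 52 = ed
byte 12: 8e xor 76 = f8
byte 13: 7e xor 20 = 5e

84 e7 70 56 a5 0d af 35 d9 49 b7 ed f8 5e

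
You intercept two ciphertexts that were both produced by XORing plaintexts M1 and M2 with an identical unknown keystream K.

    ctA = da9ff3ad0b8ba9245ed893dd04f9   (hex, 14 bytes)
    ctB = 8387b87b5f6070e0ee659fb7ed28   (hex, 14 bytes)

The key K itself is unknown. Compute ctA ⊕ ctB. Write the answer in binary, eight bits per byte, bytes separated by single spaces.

ctA ⊕ ctB = (M1 ⊕ K) ⊕ (M2 ⊕ K) = M1 ⊕ M2 — the shared key cancels under XOR.
byte 0: 11011010 XOR 10000011 = 01011001
byte 1: 10011111 XOR 10000111 = 00011000
byte 2: 11110011 XOR 10111000 = 01001011
byte 3: 10101101 XOR 01111011 = 11010110
byte 4: 00001011 XOR 01011111 = 01010100
byte 5: 10001011 XOR 01100000 = 11101011
byte 6: 10101001 XOR 01110000 = 11011001
byte 7: 00100100 XOR 11100000 = 11000100
byte 8: 01011110 XOR 11101110 = 10110000
byte 9: 11011000 XOR 01100101 = 10111101
byte 10: 10010011 XOR 10011111 = 00001100
byte 11: 11011101 XOR 10110111 = 01101010
byte 12: 00000100 XOR 11101101 = 11101001
byte 13: 11111001 XOR 00101000 = 11010001

01011001 00011000 01001011 11010110 01010100 11101011 11011001 11000100 10110000 10111101 00001100 01101010 11101001 11010001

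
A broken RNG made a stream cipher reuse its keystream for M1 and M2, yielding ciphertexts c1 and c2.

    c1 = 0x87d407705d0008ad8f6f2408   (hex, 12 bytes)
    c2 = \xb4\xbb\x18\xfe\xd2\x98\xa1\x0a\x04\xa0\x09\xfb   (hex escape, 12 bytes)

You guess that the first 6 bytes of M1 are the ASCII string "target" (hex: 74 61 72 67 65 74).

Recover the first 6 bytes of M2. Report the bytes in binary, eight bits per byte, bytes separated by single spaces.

First, c1 ⊕ c2 = (M1 ⊕ K) ⊕ (M2 ⊕ K) = M1 ⊕ M2, so the key drops out. Then M2 = (M1 ⊕ M2) ⊕ M1 over the first 6 bytes.
byte 0: (87 ⊕ b4) ⊕ 74 = 33 ⊕ 74 = 47
byte 1: (d4 ⊕ bb) ⊕ 61 = 6f ⊕ 61 = 0e
byte 2: (07 ⊕ 18) ⊕ 72 = 1f ⊕ 72 = 6d
byte 3: (70 ⊕ fe) ⊕ 67 = 8e ⊕ 67 = e9
byte 4: (5d ⊕ d2) ⊕ 65 = 8f ⊕ 65 = ea
byte 5: (00 ⊕ 98) ⊕ 74 = 98 ⊕ 74 = ec

01000111 00001110 01101101 11101001 11101010 11101100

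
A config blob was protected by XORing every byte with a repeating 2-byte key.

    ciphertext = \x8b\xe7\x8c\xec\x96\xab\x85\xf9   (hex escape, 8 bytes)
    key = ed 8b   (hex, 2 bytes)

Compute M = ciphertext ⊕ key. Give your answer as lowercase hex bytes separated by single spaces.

66 6c 61 67 7b 20 68 72

The 2-byte key repeats, so the effective keystream is ed 8b ed 8b ed 8b ed 8b.
byte 0: 139 ⊕ 237 = 102
byte 1: 231 ⊕ 139 = 108
byte 2: 140 ⊕ 237 =  97
byte 3: 236 ⊕ 139 = 103
byte 4: 150 ⊕ 237 = 123
byte 5: 171 ⊕ 139 =  32
byte 6: 133 ⊕ 237 = 104
byte 7: 249 ⊕ 139 = 114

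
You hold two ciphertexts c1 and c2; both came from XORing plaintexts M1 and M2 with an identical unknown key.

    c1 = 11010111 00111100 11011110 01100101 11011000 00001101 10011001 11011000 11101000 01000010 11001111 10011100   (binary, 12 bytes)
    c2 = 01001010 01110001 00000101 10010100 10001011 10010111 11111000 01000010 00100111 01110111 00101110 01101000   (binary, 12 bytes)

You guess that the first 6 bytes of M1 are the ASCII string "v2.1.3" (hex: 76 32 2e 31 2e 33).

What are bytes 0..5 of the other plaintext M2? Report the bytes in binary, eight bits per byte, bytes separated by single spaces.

First, c1 ⊕ c2 = (M1 ⊕ K) ⊕ (M2 ⊕ K) = M1 ⊕ M2, so the key drops out. Then M2 = (M1 ⊕ M2) ⊕ M1 over the first 6 bytes.
byte 0: (d7 XOR 4a) XOR 76 = 9d XOR 76 = eb
byte 1: (3c XOR 71) XOR 32 = 4d XOR 32 = 7f
byte 2: (de XOR 05) XOR 2e = db XOR 2e = f5
byte 3: (65 XOR 94) XOR 31 = f1 XOR 31 = c0
byte 4: (d8 XOR 8b) XOR 2e = 53 XOR 2e = 7d
byte 5: (0d XOR 97) XOR 33 = 9a XOR 33 = a9

11101011 01111111 11110101 11000000 01111101 10101001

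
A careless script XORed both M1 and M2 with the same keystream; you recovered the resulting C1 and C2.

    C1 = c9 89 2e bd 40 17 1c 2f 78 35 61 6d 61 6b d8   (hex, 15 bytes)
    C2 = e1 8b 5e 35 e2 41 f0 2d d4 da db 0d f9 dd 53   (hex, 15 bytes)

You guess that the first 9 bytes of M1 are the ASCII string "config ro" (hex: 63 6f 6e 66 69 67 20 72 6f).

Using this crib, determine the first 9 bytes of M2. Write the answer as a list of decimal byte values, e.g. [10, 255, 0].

First, C1 ⊕ C2 = (M1 ⊕ K) ⊕ (M2 ⊕ K) = M1 ⊕ M2, so the key drops out. Then M2 = (M1 ⊕ M2) ⊕ M1 over the first 9 bytes.
byte 0: (c9 XOR e1) XOR 63 = 28 XOR 63 = 4b
byte 1: (89 XOR 8b) XOR 6f = 02 XOR 6f = 6d
byte 2: (2e XOR 5e) XOR 6e = 70 XOR 6e = 1e
byte 3: (bd XOR 35) XOR 66 = 88 XOR 66 = ee
byte 4: (40 XOR e2) XOR 69 = a2 XOR 69 = cb
byte 5: (17 XOR 41) XOR 67 = 56 XOR 67 = 31
byte 6: (1c XOR f0) XOR 20 = ec XOR 20 = cc
byte 7: (2f XOR 2d) XOR 72 = 02 XOR 72 = 70
byte 8: (78 XOR d4) XOR 6f = ac XOR 6f = c3

[75, 109, 30, 238, 203, 49, 204, 112, 195]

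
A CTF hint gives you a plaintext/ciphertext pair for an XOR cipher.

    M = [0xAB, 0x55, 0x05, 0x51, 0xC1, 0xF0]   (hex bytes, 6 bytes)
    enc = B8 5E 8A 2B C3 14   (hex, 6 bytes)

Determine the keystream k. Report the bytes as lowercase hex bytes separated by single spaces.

13 0b 8f 7a 02 e4

Since enc = M ⊕ k, XORing both sides with M gives k = M ⊕ enc.
ab xor b8 = 13
55 xor 5e = 0b
05 xor 8a = 8f
51 xor 2b = 7a
c1 xor c3 = 02
f0 xor 14 = e4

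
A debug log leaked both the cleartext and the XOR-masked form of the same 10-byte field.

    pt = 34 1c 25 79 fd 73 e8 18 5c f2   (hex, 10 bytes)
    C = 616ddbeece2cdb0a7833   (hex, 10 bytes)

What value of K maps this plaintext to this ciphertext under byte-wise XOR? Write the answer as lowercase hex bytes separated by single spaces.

55 71 fe 97 33 5f 33 12 24 c1

Since C = pt ⊕ K, XORing both sides with pt gives K = pt ⊕ C.
byte 0:  52 ^  97 =  85
byte 1:  28 ^ 109 = 113
byte 2:  37 ^ 219 = 254
byte 3: 121 ^ 238 = 151
byte 4: 253 ^ 206 =  51
byte 5: 115 ^  44 =  95
byte 6: 232 ^ 219 =  51
byte 7:  24 ^  10 =  18
byte 8:  92 ^ 120 =  36
byte 9: 242 ^  51 = 193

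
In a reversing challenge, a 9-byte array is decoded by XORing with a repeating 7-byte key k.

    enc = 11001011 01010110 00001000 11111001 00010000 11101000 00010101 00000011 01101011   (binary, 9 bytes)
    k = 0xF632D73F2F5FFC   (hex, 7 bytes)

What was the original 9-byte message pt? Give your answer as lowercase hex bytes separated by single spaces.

3d 64 df c6 3f b7 e9 f5 59

The 7-byte key repeats, so the effective keystream is f6 32 d7 3f 2f 5f fc f6 32.
byte 0: cb XOR f6 = 3d
byte 1: 56 XOR 32 = 64
byte 2: 08 XOR d7 = df
byte 3: f9 XOR 3f = c6
byte 4: 10 XOR 2f = 3f
byte 5: e8 XOR 5f = b7
byte 6: 15 XOR fc = e9
byte 7: 03 XOR f6 = f5
byte 8: 6b XOR 32 = 59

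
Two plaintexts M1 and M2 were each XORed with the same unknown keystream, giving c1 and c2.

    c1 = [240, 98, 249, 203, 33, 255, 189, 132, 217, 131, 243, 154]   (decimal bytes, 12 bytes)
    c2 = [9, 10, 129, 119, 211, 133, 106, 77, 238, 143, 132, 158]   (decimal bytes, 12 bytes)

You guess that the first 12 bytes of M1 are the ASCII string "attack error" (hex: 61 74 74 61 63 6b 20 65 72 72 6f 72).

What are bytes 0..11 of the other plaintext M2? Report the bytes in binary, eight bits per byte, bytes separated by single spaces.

First, c1 ⊕ c2 = (M1 ⊕ K) ⊕ (M2 ⊕ K) = M1 ⊕ M2, so the key drops out. Then M2 = (M1 ⊕ M2) ⊕ M1 over the first 12 bytes.
byte 0: (f0 xor 09) xor 61 = f9 xor 61 = 98
byte 1: (62 xor 0a) xor 74 = 68 xor 74 = 1c
byte 2: (f9 xor 81) xor 74 = 78 xor 74 = 0c
byte 3: (cb xor 77) xor 61 = bc xor 61 = dd
byte 4: (21 xor d3) xor 63 = f2 xor 63 = 91
byte 5: (ff xor 85) xor 6b = 7a xor 6b = 11
byte 6: (bd xor 6a) xor 20 = d7 xor 20 = f7
byte 7: (84 xor 4d) xor 65 = c9 xor 65 = ac
byte 8: (d9 xor ee) xor 72 = 37 xor 72 = 45
byte 9: (83 xor 8f) xor 72 = 0c xor 72 = 7e
byte 10: (f3 xor 84) xor 6f = 77 xor 6f = 18
byte 11: (9a xor 9e) xor 72 = 04 xor 72 = 76

10011000 00011100 00001100 11011101 10010001 00010001 11110111 10101100 01000101 01111110 00011000 01110110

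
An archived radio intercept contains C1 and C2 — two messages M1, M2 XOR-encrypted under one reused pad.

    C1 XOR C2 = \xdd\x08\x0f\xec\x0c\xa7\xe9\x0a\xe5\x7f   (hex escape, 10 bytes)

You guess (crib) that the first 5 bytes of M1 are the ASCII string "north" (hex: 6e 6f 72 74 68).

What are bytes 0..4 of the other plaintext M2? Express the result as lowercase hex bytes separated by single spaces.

Since C1 ⊕ C2 = M1 ⊕ M2, XORing with the guessed M1 bytes yields the corresponding M2 bytes: M2 = (C1 ⊕ C2) ⊕ M1.
byte 0: dd ^ 6e = b3
byte 1: 08 ^ 6f = 67
byte 2: 0f ^ 72 = 7d
byte 3: ec ^ 74 = 98
byte 4: 0c ^ 68 = 64

b3 67 7d 98 64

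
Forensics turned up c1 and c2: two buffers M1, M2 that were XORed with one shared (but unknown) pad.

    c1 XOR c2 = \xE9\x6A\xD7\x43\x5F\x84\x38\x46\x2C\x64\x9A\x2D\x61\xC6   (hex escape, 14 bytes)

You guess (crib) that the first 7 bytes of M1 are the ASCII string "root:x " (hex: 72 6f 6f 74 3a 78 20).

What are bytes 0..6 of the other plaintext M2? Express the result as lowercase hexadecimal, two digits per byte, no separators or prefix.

Since c1 ⊕ c2 = M1 ⊕ M2, XORing with the guessed M1 bytes yields the corresponding M2 bytes: M2 = (c1 ⊕ c2) ⊕ M1.
byte 0: e9 ^ 72 = 9b
byte 1: 6a ^ 6f = 05
byte 2: d7 ^ 6f = b8
byte 3: 43 ^ 74 = 37
byte 4: 5f ^ 3a = 65
byte 5: 84 ^ 78 = fc
byte 6: 38 ^ 20 = 18

9b05b83765fc18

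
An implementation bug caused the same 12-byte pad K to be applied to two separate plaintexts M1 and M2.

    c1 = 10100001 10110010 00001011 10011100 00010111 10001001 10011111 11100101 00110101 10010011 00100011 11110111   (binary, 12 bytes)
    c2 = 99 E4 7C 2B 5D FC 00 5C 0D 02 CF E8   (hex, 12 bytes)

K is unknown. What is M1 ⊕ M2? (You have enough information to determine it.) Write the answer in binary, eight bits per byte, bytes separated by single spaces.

c1 ⊕ c2 = (M1 ⊕ K) ⊕ (M2 ⊕ K) = M1 ⊕ M2 — the shared key cancels under XOR.
byte 0: a1 XOR 99 = 38
byte 1: b2 XOR e4 = 56
byte 2: 0b XOR 7c = 77
byte 3: 9c XOR 2b = b7
byte 4: 17 XOR 5d = 4a
byte 5: 89 XOR fc = 75
byte 6: 9f XOR 00 = 9f
byte 7: e5 XOR 5c = b9
byte 8: 35 XOR 0d = 38
byte 9: 93 XOR 02 = 91
byte 10: 23 XOR cf = ec
byte 11: f7 XOR e8 = 1f

00111000 01010110 01110111 10110111 01001010 01110101 10011111 10111001 00111000 10010001 11101100 00011111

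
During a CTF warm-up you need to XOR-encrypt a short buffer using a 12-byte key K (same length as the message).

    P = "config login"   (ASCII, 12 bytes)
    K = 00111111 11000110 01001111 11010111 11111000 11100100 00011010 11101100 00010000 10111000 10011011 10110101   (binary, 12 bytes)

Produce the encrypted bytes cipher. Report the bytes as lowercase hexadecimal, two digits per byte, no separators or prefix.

5ca921b191833a807fdff2db

XOR is its own inverse, so applying the key byte-wise gives the result directly.
byte 0: 01100011 XOR 00111111 = 01011100
byte 1: 01101111 XOR 11000110 = 10101001
byte 2: 01101110 XOR 01001111 = 00100001
byte 3: 01100110 XOR 11010111 = 10110001
byte 4: 01101001 XOR 11111000 = 10010001
byte 5: 01100111 XOR 11100100 = 10000011
byte 6: 00100000 XOR 00011010 = 00111010
byte 7: 01101100 XOR 11101100 = 10000000
byte 8: 01101111 XOR 00010000 = 01111111
byte 9: 01100111 XOR 10111000 = 11011111
byte 10: 01101001 XOR 10011011 = 11110010
byte 11: 01101110 XOR 10110101 = 11011011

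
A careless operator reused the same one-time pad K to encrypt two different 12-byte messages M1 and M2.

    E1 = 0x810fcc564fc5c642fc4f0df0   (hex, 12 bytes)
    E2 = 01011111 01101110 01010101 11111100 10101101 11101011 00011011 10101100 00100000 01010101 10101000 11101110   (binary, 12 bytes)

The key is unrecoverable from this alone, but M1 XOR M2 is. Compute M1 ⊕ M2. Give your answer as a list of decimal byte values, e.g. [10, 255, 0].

[222, 97, 153, 170, 226, 46, 221, 238, 220, 26, 165, 30]

E1 ⊕ E2 = (M1 ⊕ K) ⊕ (M2 ⊕ K) = M1 ⊕ M2 — the shared key cancels under XOR.
byte 0: 10000001 XOR 01011111 = 11011110
byte 1: 00001111 XOR 01101110 = 01100001
byte 2: 11001100 XOR 01010101 = 10011001
byte 3: 01010110 XOR 11111100 = 10101010
byte 4: 01001111 XOR 10101101 = 11100010
byte 5: 11000101 XOR 11101011 = 00101110
byte 6: 11000110 XOR 00011011 = 11011101
byte 7: 01000010 XOR 10101100 = 11101110
byte 8: 11111100 XOR 00100000 = 11011100
byte 9: 01001111 XOR 01010101 = 00011010
byte 10: 00001101 XOR 10101000 = 10100101
byte 11: 11110000 XOR 11101110 = 00011110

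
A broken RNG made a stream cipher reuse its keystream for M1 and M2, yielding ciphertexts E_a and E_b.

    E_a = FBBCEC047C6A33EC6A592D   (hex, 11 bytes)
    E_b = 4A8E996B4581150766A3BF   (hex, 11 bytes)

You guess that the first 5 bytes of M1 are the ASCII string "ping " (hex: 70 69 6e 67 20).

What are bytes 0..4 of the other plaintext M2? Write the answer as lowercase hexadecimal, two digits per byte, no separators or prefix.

First, E_a ⊕ E_b = (M1 ⊕ K) ⊕ (M2 ⊕ K) = M1 ⊕ M2, so the key drops out. Then M2 = (M1 ⊕ M2) ⊕ M1 over the first 5 bytes.
byte 0: (fb ⊕ 4a) ⊕ 70 = b1 ⊕ 70 = c1
byte 1: (bc ⊕ 8e) ⊕ 69 = 32 ⊕ 69 = 5b
byte 2: (ec ⊕ 99) ⊕ 6e = 75 ⊕ 6e = 1b
byte 3: (04 ⊕ 6b) ⊕ 67 = 6f ⊕ 67 = 08
byte 4: (7c ⊕ 45) ⊕ 20 = 39 ⊕ 20 = 19

c15b1b0819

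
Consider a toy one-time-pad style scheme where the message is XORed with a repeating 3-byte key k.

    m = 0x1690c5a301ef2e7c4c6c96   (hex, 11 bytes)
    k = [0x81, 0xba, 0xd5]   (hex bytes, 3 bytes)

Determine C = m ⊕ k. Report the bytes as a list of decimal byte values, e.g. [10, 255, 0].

The 3-byte key repeats, so the effective keystream is 81 ba d5 81 ba d5 81 ba d5 81 ba.
byte 0: 00010110 ⊕ 10000001 = 10010111
byte 1: 10010000 ⊕ 10111010 = 00101010
byte 2: 11000101 ⊕ 11010101 = 00010000
byte 3: 10100011 ⊕ 10000001 = 00100010
byte 4: 00000001 ⊕ 10111010 = 10111011
byte 5: 11101111 ⊕ 11010101 = 00111010
byte 6: 00101110 ⊕ 10000001 = 10101111
byte 7: 01111100 ⊕ 10111010 = 11000110
byte 8: 01001100 ⊕ 11010101 = 10011001
byte 9: 01101100 ⊕ 10000001 = 11101101
byte 10: 10010110 ⊕ 10111010 = 00101100

[151, 42, 16, 34, 187, 58, 175, 198, 153, 237, 44]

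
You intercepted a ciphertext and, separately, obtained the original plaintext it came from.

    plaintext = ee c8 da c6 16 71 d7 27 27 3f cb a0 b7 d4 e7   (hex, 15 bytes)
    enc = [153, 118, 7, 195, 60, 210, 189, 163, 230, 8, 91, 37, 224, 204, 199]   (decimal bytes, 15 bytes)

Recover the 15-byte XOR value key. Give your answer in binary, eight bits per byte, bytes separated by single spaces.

01110111 10111110 11011101 00000101 00101010 10100011 01101010 10000100 11000001 00110111 10010000 10000101 01010111 00011000 00100000

Since enc = plaintext ⊕ key, XORing both sides with plaintext gives key = plaintext ⊕ enc.
238 XOR 153 = 119
200 XOR 118 = 190
218 XOR   7 = 221
198 XOR 195 =   5
 22 XOR  60 =  42
113 XOR 210 = 163
215 XOR 189 = 106
 39 XOR 163 = 132
 39 XOR 230 = 193
 63 XOR   8 =  55
203 XOR  91 = 144
160 XOR  37 = 133
183 XOR 224 =  87
212 XOR 204 =  24
231 XOR 199 =  32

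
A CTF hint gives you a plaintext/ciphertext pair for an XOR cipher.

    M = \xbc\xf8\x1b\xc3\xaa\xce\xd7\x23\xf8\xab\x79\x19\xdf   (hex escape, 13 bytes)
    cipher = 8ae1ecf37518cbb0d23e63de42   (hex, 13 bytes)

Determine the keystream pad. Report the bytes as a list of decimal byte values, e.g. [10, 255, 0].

[54, 25, 247, 48, 223, 214, 28, 147, 42, 149, 26, 199, 157]

Since cipher = M ⊕ pad, XORing both sides with M gives pad = M ⊕ cipher.
10111100 ⊕ 10001010 = 00110110
11111000 ⊕ 11100001 = 00011001
00011011 ⊕ 11101100 = 11110111
11000011 ⊕ 11110011 = 00110000
10101010 ⊕ 01110101 = 11011111
11001110 ⊕ 00011000 = 11010110
11010111 ⊕ 11001011 = 00011100
00100011 ⊕ 10110000 = 10010011
11111000 ⊕ 11010010 = 00101010
10101011 ⊕ 00111110 = 10010101
01111001 ⊕ 01100011 = 00011010
00011001 ⊕ 11011110 = 11000111
11011111 ⊕ 01000010 = 10011101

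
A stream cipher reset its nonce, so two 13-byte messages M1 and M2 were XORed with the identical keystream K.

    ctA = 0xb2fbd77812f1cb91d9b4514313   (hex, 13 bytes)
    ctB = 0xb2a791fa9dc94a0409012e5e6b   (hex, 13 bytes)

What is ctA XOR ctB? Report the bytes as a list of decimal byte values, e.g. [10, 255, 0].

[0, 92, 70, 130, 143, 56, 129, 149, 208, 181, 127, 29, 120]

ctA ⊕ ctB = (M1 ⊕ K) ⊕ (M2 ⊕ K) = M1 ⊕ M2 — the shared key cancels under XOR.
b2 ^ b2 = 00
fb ^ a7 = 5c
d7 ^ 91 = 46
78 ^ fa = 82
12 ^ 9d = 8f
f1 ^ c9 = 38
cb ^ 4a = 81
91 ^ 04 = 95
d9 ^ 09 = d0
b4 ^ 01 = b5
51 ^ 2e = 7f
43 ^ 5e = 1d
13 ^ 6b = 78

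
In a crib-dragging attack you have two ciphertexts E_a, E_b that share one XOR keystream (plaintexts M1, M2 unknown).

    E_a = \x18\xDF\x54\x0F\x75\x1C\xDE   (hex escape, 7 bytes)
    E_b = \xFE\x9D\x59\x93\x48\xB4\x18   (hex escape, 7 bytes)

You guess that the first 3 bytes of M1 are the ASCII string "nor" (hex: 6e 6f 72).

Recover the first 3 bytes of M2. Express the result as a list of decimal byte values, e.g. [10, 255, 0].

First, E_a ⊕ E_b = (M1 ⊕ K) ⊕ (M2 ⊕ K) = M1 ⊕ M2, so the key drops out. Then M2 = (M1 ⊕ M2) ⊕ M1 over the first 3 bytes.
byte 0: (18 XOR fe) XOR 6e = e6 XOR 6e = 88
byte 1: (df XOR 9d) XOR 6f = 42 XOR 6f = 2d
byte 2: (54 XOR 59) XOR 72 = 0d XOR 72 = 7f

[136, 45, 127]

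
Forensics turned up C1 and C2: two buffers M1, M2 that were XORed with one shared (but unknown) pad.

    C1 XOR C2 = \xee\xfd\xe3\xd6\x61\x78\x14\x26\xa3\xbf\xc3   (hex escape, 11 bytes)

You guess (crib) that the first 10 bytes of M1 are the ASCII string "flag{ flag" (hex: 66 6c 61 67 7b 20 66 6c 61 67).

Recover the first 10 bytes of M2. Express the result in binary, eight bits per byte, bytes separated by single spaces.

Since C1 ⊕ C2 = M1 ⊕ M2, XORing with the guessed M1 bytes yields the corresponding M2 bytes: M2 = (C1 ⊕ C2) ⊕ M1.
ee ⊕ 66 = 88
fd ⊕ 6c = 91
e3 ⊕ 61 = 82
d6 ⊕ 67 = b1
61 ⊕ 7b = 1a
78 ⊕ 20 = 58
14 ⊕ 66 = 72
26 ⊕ 6c = 4a
a3 ⊕ 61 = c2
bf ⊕ 67 = d8

10001000 10010001 10000010 10110001 00011010 01011000 01110010 01001010 11000010 11011000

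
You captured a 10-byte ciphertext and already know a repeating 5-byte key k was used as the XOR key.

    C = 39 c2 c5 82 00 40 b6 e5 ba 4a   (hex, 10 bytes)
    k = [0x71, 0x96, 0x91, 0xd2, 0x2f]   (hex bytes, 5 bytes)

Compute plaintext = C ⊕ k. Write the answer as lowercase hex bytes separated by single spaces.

48 54 54 50 2f 31 20 74 68 65

The 5-byte key repeats, so the effective keystream is 71 96 91 d2 2f 71 96 91 d2 2f.
byte 0:  57 ^ 113 =  72
byte 1: 194 ^ 150 =  84
byte 2: 197 ^ 145 =  84
byte 3: 130 ^ 210 =  80
byte 4:   0 ^  47 =  47
byte 5:  64 ^ 113 =  49
byte 6: 182 ^ 150 =  32
byte 7: 229 ^ 145 = 116
byte 8: 186 ^ 210 = 104
byte 9:  74 ^  47 = 101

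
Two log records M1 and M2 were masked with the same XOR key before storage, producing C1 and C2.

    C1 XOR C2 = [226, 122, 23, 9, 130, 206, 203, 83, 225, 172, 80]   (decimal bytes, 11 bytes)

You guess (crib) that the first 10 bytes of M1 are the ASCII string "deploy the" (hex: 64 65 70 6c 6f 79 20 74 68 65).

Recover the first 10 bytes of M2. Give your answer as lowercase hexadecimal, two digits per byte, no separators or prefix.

Since C1 ⊕ C2 = M1 ⊕ M2, XORing with the guessed M1 bytes yields the corresponding M2 bytes: M2 = (C1 ⊕ C2) ⊕ M1.
byte 0: e2 ⊕ 64 = 86
byte 1: 7a ⊕ 65 = 1f
byte 2: 17 ⊕ 70 = 67
byte 3: 09 ⊕ 6c = 65
byte 4: 82 ⊕ 6f = ed
byte 5: ce ⊕ 79 = b7
byte 6: cb ⊕ 20 = eb
byte 7: 53 ⊕ 74 = 27
byte 8: e1 ⊕ 68 = 89
byte 9: ac ⊕ 65 = c9

861f6765edb7eb2789c9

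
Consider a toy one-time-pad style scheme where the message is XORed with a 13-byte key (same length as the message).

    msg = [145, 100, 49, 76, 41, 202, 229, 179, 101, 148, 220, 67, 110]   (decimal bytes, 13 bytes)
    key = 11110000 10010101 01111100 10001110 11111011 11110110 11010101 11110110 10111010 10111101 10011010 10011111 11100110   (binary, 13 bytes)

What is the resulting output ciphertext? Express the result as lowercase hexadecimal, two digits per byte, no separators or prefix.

XOR is its own inverse, so applying the key byte-wise gives the result directly.
91 ⊕ f0 = 61
64 ⊕ 95 = f1
31 ⊕ 7c = 4d
4c ⊕ 8e = c2
29 ⊕ fb = d2
ca ⊕ f6 = 3c
e5 ⊕ d5 = 30
b3 ⊕ f6 = 45
65 ⊕ ba = df
94 ⊕ bd = 29
dc ⊕ 9a = 46
43 ⊕ 9f = dc
6e ⊕ e6 = 88

61f14dc2d23c3045df2946dc88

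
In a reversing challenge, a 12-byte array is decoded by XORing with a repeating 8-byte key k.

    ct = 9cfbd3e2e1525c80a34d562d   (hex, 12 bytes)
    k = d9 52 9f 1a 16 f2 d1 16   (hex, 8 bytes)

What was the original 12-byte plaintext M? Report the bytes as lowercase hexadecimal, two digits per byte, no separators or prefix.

The 8-byte key repeats, so the effective keystream is d9 52 9f 1a 16 f2 d1 16 d9 52 9f 1a.
byte 0: 9c ⊕ d9 = 45
byte 1: fb ⊕ 52 = a9
byte 2: d3 ⊕ 9f = 4c
byte 3: e2 ⊕ 1a = f8
byte 4: e1 ⊕ 16 = f7
byte 5: 52 ⊕ f2 = a0
byte 6: 5c ⊕ d1 = 8d
byte 7: 80 ⊕ 16 = 96
byte 8: a3 ⊕ d9 = 7a
byte 9: 4d ⊕ 52 = 1f
byte 10: 56 ⊕ 9f = c9
byte 11: 2d ⊕ 1a = 37

45a94cf8f7a08d967a1fc937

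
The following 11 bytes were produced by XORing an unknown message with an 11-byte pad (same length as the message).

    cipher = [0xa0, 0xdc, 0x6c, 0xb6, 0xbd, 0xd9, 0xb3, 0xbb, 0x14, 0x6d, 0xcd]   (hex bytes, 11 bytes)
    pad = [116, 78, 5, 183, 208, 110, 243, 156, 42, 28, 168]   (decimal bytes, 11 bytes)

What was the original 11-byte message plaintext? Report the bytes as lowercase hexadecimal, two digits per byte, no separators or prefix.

d49269016db740273e7165

a0 ⊕ 74 = d4
dc ⊕ 4e = 92
6c ⊕ 05 = 69
b6 ⊕ b7 = 01
bd ⊕ d0 = 6d
d9 ⊕ 6e = b7
b3 ⊕ f3 = 40
bb ⊕ 9c = 27
14 ⊕ 2a = 3e
6d ⊕ 1c = 71
cd ⊕ a8 = 65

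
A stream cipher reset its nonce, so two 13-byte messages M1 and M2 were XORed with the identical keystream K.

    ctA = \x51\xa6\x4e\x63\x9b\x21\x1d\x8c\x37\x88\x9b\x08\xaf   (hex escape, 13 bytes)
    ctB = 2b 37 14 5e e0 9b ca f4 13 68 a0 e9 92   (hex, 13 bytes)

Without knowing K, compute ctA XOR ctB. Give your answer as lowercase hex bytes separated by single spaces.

ctA ⊕ ctB = (M1 ⊕ K) ⊕ (M2 ⊕ K) = M1 ⊕ M2 — the shared key cancels under XOR.
01010001 ^ 00101011 = 01111010
10100110 ^ 00110111 = 10010001
01001110 ^ 00010100 = 01011010
01100011 ^ 01011110 = 00111101
10011011 ^ 11100000 = 01111011
00100001 ^ 10011011 = 10111010
00011101 ^ 11001010 = 11010111
10001100 ^ 11110100 = 01111000
00110111 ^ 00010011 = 00100100
10001000 ^ 01101000 = 11100000
10011011 ^ 10100000 = 00111011
00001000 ^ 11101001 = 11100001
10101111 ^ 10010010 = 00111101

7a 91 5a 3d 7b ba d7 78 24 e0 3b e1 3d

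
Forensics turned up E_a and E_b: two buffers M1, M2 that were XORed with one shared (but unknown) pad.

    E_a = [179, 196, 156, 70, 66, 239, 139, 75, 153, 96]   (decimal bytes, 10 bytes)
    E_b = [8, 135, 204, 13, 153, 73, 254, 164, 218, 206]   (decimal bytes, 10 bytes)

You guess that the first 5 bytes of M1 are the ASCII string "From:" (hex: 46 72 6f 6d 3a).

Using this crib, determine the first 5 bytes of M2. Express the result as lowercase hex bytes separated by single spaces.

First, E_a ⊕ E_b = (M1 ⊕ K) ⊕ (M2 ⊕ K) = M1 ⊕ M2, so the key drops out. Then M2 = (M1 ⊕ M2) ⊕ M1 over the first 5 bytes.
byte 0: (b3 ⊕ 08) ⊕ 46 = bb ⊕ 46 = fd
byte 1: (c4 ⊕ 87) ⊕ 72 = 43 ⊕ 72 = 31
byte 2: (9c ⊕ cc) ⊕ 6f = 50 ⊕ 6f = 3f
byte 3: (46 ⊕ 0d) ⊕ 6d = 4b ⊕ 6d = 26
byte 4: (42 ⊕ 99) ⊕ 3a = db ⊕ 3a = e1

fd 31 3f 26 e1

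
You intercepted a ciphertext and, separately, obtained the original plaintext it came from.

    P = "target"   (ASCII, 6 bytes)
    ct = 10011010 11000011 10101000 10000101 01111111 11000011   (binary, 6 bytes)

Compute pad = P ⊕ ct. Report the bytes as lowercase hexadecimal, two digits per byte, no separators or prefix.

eea2dae21ab7

Since ct = P ⊕ pad, XORing both sides with P gives pad = P ⊕ ct.
byte 0: 74 ^ 9a = ee
byte 1: 61 ^ c3 = a2
byte 2: 72 ^ a8 = da
byte 3: 67 ^ 85 = e2
byte 4: 65 ^ 7f = 1a
byte 5: 74 ^ c3 = b7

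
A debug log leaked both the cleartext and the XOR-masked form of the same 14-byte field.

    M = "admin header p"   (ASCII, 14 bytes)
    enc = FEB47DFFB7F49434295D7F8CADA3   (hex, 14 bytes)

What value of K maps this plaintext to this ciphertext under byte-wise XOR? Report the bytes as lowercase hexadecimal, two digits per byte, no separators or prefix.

9fd01096d9d4fc5148391afe8dd3

Since enc = M ⊕ K, XORing both sides with M gives K = M ⊕ enc.
01100001 XOR 11111110 = 10011111
01100100 XOR 10110100 = 11010000
01101101 XOR 01111101 = 00010000
01101001 XOR 11111111 = 10010110
01101110 XOR 10110111 = 11011001
00100000 XOR 11110100 = 11010100
01101000 XOR 10010100 = 11111100
01100101 XOR 00110100 = 01010001
01100001 XOR 00101001 = 01001000
01100100 XOR 01011101 = 00111001
01100101 XOR 01111111 = 00011010
01110010 XOR 10001100 = 11111110
00100000 XOR 10101101 = 10001101
01110000 XOR 10100011 = 11010011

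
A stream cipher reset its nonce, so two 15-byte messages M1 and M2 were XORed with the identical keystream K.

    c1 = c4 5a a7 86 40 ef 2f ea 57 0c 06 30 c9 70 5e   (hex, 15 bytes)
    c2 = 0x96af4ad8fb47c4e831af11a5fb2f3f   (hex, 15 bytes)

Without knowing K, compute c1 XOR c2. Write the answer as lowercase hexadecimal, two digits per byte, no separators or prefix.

c1 ⊕ c2 = (M1 ⊕ K) ⊕ (M2 ⊕ K) = M1 ⊕ M2 — the shared key cancels under XOR.
c4 ^ 96 = 52
5a ^ af = f5
a7 ^ 4a = ed
86 ^ d8 = 5e
40 ^ fb = bb
ef ^ 47 = a8
2f ^ c4 = eb
ea ^ e8 = 02
57 ^ 31 = 66
0c ^ af = a3
06 ^ 11 = 17
30 ^ a5 = 95
c9 ^ fb = 32
70 ^ 2f = 5f
5e ^ 3f = 61

52f5ed5ebba8eb0266a31795325f61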